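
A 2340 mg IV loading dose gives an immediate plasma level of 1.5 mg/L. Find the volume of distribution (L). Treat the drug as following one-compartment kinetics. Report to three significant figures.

Immediately after an IV bolus, C₀ = Dose / Vd, so Vd = Dose / C₀.
Vd = 2340 / 1.5 = 1560 L

1560 L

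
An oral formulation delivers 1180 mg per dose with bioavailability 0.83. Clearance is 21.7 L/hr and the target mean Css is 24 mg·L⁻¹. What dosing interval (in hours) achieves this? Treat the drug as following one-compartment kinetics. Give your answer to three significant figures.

F·D/τ = CL·Css → τ = F·D / (CL·Css).
τ = 0.83 × 1180 / (21.7 × 24) = 1.881 h

1.88 h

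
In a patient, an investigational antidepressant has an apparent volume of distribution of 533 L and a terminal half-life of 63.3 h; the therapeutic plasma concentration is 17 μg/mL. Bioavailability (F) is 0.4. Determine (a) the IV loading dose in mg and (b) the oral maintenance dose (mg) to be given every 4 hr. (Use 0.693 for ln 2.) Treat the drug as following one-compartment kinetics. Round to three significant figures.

LD = Vd × C = 533.0 × 17 = 9061 mg
CL = 0.693 × Vd / t½ = 0.693 × 533.0 / 63.3 = 5.835 L/h
D = CL × Css × τ / F = 5.835 × 17 × 4 / 0.4 = 992.0 mg

(a) 9060 mg; (b) 992 mg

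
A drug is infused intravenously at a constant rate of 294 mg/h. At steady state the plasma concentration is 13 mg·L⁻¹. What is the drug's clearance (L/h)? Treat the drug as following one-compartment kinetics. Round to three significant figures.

22.6 L/h

At steady state, infusion rate = CL × Css, so CL = rate / Css.
CL = 294 / 13 = 22.62 L/h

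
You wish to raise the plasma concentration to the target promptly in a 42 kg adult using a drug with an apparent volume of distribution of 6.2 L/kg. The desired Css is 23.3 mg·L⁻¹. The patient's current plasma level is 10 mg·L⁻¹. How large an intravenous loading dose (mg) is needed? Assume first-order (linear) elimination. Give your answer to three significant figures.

Vd = 6.2 L/kg × 42 kg = 260.4 L
The loading dose fills Vd to the target concentration.
Concentration deficit ΔC = 23.3 − 10 = 13.30 mg/L
LD = Vd × ΔC = 260.4 × 13.30 = 3463 mg

3460 mg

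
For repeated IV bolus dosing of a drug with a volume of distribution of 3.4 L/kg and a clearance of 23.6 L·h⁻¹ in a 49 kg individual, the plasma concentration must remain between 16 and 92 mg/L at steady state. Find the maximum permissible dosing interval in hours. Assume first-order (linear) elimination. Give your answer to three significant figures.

Vd(total) = 49 kg × 3.4 L/kg = 166.6 L
k = CL / Vd = 23.60 / 166.6 = 0.1417 h⁻¹
Between IV bolus doses, concentration decays as C = C₀·e^(−kτ), so C_peak/C_trough = e^(kτ).
τ_max = ln(C_peak/C_trough) / k = ln(92/16) / 0.1417 = 1.749 / 0.1417 = 12.34 h

12.3 h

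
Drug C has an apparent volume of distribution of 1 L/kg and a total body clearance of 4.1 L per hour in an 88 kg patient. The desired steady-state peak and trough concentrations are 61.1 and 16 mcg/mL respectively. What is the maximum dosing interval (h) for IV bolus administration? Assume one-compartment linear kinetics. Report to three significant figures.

Vd = 1 L/kg × 88 kg = 88.00 L
k = CL / Vd = 4.100 / 88.00 = 0.04659 h⁻¹
Between IV bolus doses, concentration decays as C = C₀·e^(−kτ), so C_peak/C_trough = e^(kτ).
τ_max = ln(C_peak/C_trough) / k = ln(61.1/16) / 0.04659 = 1.340 / 0.04659 = 28.76 h

28.8 h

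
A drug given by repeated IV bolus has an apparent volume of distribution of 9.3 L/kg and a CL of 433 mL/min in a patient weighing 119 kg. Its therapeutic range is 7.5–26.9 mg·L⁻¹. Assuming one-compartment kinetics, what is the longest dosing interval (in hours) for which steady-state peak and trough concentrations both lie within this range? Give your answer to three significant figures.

54.4 h

Vd(total) = 119 kg × 9.3 L/kg = 1107 L
Convert clearance: 433 mL/min × 60 min/h ÷ 1000 mL/L = 25.98 L/h
k = CL / Vd = 25.98 / 1107 = 0.02347 h⁻¹
Between IV bolus doses, concentration decays as C = C₀·e^(−kτ), so C_peak/C_trough = e^(kτ).
τ_max = ln(C_peak/C_trough) / k = ln(26.9/7.5) / 0.02347 = 1.277 / 0.02347 = 54.41 h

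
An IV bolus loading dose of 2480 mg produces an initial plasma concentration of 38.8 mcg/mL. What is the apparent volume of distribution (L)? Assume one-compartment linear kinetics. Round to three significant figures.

63.9 L

Immediately after an IV bolus, C₀ = Dose / Vd, so Vd = Dose / C₀.
Vd = 2480 / 38.8 = 63.92 L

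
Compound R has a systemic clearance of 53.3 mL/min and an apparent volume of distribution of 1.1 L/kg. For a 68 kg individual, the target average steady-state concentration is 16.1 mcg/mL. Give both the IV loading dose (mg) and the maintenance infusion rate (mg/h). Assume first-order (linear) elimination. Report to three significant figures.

(a) 1200 mg; (b) 51.5 mg/h

Total Vd = 1.1 × 68 = 74.80 L
LD = Vd · C_target = 74.80 × 16.1 = 1204 mg
CL = 53.3 mL/min = 53.3 × 0.06 = 3.198 L/h
Infusion rate = 3.198 L/h × 16.1 mg/L = 51.49 mg/h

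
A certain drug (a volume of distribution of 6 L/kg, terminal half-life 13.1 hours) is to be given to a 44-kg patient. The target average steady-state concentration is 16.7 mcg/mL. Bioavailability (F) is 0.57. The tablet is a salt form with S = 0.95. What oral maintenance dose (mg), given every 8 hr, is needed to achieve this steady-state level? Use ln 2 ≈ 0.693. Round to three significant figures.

3450 mg

Total Vd = 6 × 44 = 264.0 L
CL = 0.693 × Vd / t½ = 0.693 × 264.0 / 13.1 = 13.97 L/h
D = CL × Css × τ / F / S = 13.97 × 16.7 × 8 / 0.57 / 0.95 = 3447 mg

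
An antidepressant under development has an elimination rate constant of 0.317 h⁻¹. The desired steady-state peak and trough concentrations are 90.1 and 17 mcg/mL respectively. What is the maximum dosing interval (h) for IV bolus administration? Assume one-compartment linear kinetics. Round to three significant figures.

Between IV bolus doses, concentration decays as C = C₀·e^(−kτ), so C_peak/C_trough = e^(kτ).
τ_max = ln(C_peak/C_trough) / k = ln(90.1/17) / 0.3170 = 1.668 / 0.3170 = 5.262 h

5.26 h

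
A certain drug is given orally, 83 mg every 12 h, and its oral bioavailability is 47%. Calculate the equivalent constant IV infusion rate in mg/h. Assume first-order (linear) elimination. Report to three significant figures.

3.25 mg/h

Equivalent systemic input: infusion rate = F·D/τ.
Rate = 0.47 × 83 / 12 = 3.251 mg/h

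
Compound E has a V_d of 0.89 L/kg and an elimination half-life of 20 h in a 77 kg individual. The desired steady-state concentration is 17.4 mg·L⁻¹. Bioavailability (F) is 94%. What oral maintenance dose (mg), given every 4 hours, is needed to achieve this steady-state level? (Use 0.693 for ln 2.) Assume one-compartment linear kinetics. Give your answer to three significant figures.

Total Vd = 0.89 × 77 = 68.53 L
k = 0.693/20 = 0.03465 h⁻¹, so CL = k·Vd = 0.03465 × 68.53 = 2.375 L/h
D = CL × Css × τ / F = 2.375 × 17.4 × 4 / 0.94 = 175.9 mg

176 mg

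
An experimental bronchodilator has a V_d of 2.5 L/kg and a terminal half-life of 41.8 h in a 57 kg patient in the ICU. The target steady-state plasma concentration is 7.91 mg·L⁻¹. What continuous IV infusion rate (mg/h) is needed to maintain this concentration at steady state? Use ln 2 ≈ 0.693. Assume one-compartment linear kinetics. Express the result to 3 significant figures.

Vd(total) = 57 kg × 2.5 L/kg = 142.5 L
CL = ln 2 · Vd / t½ = 0.693 × 142.5 / 41.8 = 2.363 L/h
Infusion rate = CL × Css = 2.363 × 7.91 = 18.69 mg/h

18.7 mg/h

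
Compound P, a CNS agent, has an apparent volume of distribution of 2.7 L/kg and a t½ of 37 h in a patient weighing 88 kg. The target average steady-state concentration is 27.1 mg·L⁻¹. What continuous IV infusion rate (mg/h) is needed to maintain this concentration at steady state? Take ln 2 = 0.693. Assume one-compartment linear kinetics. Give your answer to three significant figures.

121 mg/h

Vd(total) = 88 kg × 2.7 L/kg = 237.6 L
CL = ln 2 · Vd / t½ = 0.693 × 237.6 / 37 = 4.450 L/h
Infusion rate = CL × Css = 4.450 × 27.1 = 120.6 mg/h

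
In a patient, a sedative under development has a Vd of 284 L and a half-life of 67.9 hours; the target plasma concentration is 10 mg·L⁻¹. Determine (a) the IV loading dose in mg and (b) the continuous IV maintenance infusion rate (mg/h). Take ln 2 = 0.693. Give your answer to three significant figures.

(a) 2840 mg; (b) 29.0 mg/h

LD = Vd × C = 284.0 × 10 = 2840 mg
CL = 0.693 × Vd / t½ = 0.693 × 284.0 / 67.9 = 2.899 L/h
Infusion rate = CL × Css = 2.899 × 10 = 28.99 mg/h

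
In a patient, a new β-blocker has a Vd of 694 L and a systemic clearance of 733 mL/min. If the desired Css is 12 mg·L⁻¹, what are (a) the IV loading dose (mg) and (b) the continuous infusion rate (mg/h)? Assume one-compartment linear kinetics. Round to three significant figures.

(a) 8330 mg; (b) 528 mg/h

Loading dose = Vd × C = 694.0 × 12 = 8328 mg
CL = 733 mL/min × 60/1000 = 43.98 L/h
Infusion rate = 43.98 L/h × 12 mg/L = 527.8 mg/h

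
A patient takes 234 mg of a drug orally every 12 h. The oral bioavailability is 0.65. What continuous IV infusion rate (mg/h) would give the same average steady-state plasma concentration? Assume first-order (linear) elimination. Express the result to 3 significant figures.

Equivalent systemic input: infusion rate = F·D/τ.
Rate = 0.65 × 234 / 12 = 12.68 mg/h

12.7 mg/h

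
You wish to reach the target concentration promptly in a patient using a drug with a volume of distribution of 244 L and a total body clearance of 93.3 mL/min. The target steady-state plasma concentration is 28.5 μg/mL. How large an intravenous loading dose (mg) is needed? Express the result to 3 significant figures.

LD = Vd × C = 244.0 × 28.50 = 6954 mg

6950 mg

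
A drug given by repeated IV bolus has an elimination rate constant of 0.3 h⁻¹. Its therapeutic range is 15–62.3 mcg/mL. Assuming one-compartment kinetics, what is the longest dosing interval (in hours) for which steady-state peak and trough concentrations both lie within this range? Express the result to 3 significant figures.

Between IV bolus doses, concentration decays as C = C₀·e^(−kτ), so C_peak/C_trough = e^(kτ).
τ_max = ln(C_peak/C_trough) / k = ln(62.3/15) / 0.3000 = 1.424 / 0.3000 = 4.747 h

4.75 h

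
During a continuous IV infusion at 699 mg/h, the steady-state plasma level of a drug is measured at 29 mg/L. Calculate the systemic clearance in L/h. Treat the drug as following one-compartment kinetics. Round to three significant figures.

At steady state, infusion rate = CL × Css, so CL = rate / Css.
CL = 699 / 29 = 24.10 L/h

24.1 L/h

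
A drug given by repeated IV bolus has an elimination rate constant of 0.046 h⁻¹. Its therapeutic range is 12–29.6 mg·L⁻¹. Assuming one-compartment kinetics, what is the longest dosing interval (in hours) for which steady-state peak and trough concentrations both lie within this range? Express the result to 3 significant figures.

19.6 h

Between IV bolus doses, concentration decays as C = C₀·e^(−kτ), so C_peak/C_trough = e^(kτ).
τ_max = ln(C_peak/C_trough) / k = ln(29.6/12) / 0.04600 = 0.9029 / 0.04600 = 19.63 h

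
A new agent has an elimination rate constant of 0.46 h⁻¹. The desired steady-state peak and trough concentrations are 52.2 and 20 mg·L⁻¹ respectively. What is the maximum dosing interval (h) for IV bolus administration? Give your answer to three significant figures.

Between IV bolus doses, concentration decays as C = C₀·e^(−kτ), so C_peak/C_trough = e^(kτ).
τ_max = ln(C_peak/C_trough) / k = ln(52.2/20) / 0.4600 = 0.9594 / 0.4600 = 2.086 h

2.09 h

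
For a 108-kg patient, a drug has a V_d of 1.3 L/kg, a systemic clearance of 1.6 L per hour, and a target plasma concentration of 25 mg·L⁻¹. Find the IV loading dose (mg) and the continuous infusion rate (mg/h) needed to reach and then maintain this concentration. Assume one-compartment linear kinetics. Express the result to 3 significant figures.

(a) 3510 mg; (b) 40.0 mg/h

Total Vd = 1.3 × 108 = 140.4 L
Loading dose = Vd × C = 140.4 × 25 = 3510 mg
Infusion rate = 1.600 L/h × 25 mg/L = 40.00 mg/h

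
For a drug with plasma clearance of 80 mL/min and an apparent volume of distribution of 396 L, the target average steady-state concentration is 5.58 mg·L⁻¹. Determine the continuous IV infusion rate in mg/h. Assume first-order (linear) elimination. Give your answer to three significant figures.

26.8 mg/h

CL = 80 mL/min × 60/1000 = 4.800 L/h
R₀ = 4.800 × 5.58 = 26.78 mg/h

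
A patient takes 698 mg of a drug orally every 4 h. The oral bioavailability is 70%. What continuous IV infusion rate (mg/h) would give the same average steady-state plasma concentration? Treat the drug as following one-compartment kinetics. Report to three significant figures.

Equivalent systemic input: infusion rate = F·D/τ.
Rate = 0.7 × 698 / 4 = 122.2 mg/h

122 mg/h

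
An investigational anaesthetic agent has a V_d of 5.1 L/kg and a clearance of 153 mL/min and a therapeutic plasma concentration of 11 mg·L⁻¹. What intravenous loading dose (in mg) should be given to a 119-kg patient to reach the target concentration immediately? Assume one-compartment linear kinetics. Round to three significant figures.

6680 mg

Vd = 5.1 L/kg × 119 kg = 606.9 L
LD = Vd × C = 606.9 × 11.00 = 6676 mg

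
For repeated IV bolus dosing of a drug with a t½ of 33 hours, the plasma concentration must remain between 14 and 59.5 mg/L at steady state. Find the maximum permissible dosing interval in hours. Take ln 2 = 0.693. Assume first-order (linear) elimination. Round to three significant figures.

68.9 h

k = 0.693 / t½ = 0.693 / 33 = 0.02100 h⁻¹
Between IV bolus doses, concentration decays as C = C₀·e^(−kτ), so C_peak/C_trough = e^(kτ).
τ_max = ln(C_peak/C_trough) / k = ln(59.5/14) / 0.02100 = 1.447 / 0.02100 = 68.90 h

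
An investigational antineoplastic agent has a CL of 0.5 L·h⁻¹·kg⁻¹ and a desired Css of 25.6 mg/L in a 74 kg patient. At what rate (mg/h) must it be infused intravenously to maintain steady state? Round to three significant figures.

947 mg/h

CL = 0.5 L·h⁻¹·kg⁻¹ × 74 kg = 37.00 L/h
R₀ = 37.00 × 25.6 = 947.2 mg/h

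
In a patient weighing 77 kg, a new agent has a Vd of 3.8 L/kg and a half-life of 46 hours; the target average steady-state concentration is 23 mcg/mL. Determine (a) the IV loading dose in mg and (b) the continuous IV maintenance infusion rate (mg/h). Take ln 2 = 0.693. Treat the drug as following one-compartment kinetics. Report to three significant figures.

(a) 6730 mg; (b) 101 mg/h

Vd = 3.8 L/kg × 77 kg = 292.6 L
LD = Vd × C = 292.6 × 23 = 6730 mg
CL = 0.693 × Vd / t½ = 0.693 × 292.6 / 46 = 4.408 L/h
Infusion rate = CL × Css = 4.408 × 23 = 101.4 mg/h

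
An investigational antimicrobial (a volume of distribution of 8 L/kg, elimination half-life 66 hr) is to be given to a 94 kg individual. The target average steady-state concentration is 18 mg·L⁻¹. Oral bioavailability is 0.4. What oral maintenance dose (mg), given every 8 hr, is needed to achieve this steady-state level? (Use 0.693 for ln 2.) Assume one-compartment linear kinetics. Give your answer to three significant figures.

Vd(total) = 94 kg × 8 L/kg = 752.0 L
CL = ln 2 · Vd / t½ = 0.693 × 752.0 / 66 = 7.896 L/h
D = CL × Css × τ / F = 7.896 × 18 × 8 / 0.4 = 2843 mg

2840 mg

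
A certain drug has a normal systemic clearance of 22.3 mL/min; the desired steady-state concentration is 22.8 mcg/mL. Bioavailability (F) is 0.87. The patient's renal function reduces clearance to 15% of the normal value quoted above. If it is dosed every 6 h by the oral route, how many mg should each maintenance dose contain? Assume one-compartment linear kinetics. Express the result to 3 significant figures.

31.6 mg

Convert clearance: 22.3 mL/min × 60 min/h ÷ 1000 mL/L = 1.338 L/h
Patient clearance = 0.15 × 1.338 = 0.2007 L/h
D = CL × Css × τ / F = 0.2007 × 22.8 × 6 / 0.87 = 31.56 mg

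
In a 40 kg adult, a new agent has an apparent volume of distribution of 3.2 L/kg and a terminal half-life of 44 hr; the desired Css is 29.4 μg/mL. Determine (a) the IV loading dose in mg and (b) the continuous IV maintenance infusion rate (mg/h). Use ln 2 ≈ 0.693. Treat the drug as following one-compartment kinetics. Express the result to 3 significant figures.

(a) 3760 mg; (b) 59.3 mg/h

Vd(total) = 40 kg × 3.2 L/kg = 128.0 L
LD = Vd × C = 128.0 × 29.4 = 3763 mg
CL = 0.693 × Vd / t½ = 0.693 × 128.0 / 44 = 2.016 L/h
Infusion rate = CL × Css = 2.016 × 29.4 = 59.27 mg/h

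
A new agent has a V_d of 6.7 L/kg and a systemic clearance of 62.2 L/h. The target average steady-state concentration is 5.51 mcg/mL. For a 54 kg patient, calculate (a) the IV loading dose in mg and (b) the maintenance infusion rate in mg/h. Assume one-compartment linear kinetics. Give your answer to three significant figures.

(a) 1990 mg; (b) 343 mg/h

Vd = 6.7 L/kg × 54 kg = 361.8 L
LD = Vd · C_target = 361.8 × 5.51 = 1994 mg
Maintenance: replace elimination → rate = CL × Css = 62.20 × 5.51 = 342.7 mg/h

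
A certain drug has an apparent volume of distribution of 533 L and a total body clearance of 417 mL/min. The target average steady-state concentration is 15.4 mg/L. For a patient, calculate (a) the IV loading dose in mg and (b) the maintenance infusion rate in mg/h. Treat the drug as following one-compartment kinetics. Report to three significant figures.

LD = Vd · C_target = 533.0 × 15.4 = 8208 mg
CL = 417 mL/min × 60/1000 = 25.02 L/h
Infusion rate = 25.02 L/h × 15.4 mg/L = 385.3 mg/h

(a) 8210 mg; (b) 385 mg/h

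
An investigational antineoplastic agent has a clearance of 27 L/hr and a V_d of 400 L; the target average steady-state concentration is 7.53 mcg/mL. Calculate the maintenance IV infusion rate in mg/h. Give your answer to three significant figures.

203 mg/h

Rate = CL × Css = 27.00 × 7.53 = 203.3 mg/h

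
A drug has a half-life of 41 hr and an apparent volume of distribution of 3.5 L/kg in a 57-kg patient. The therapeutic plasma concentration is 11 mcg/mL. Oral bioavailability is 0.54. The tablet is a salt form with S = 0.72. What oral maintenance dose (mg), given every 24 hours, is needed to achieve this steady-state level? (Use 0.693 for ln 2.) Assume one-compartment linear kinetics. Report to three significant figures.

2290 mg

Vd = 3.5 L/kg × 57 kg = 199.5 L
k = 0.693/41 = 0.01690 h⁻¹, so CL = k·Vd = 0.01690 × 199.5 = 3.372 L/h
D = CL × Css × τ / F / S = 3.372 × 11 × 24 / 0.54 / 0.72 = 2290 mg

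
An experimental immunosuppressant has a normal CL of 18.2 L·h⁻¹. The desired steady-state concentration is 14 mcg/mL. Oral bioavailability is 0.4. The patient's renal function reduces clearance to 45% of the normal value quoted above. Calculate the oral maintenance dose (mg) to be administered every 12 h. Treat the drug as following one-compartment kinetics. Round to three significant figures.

3440 mg

Patient clearance = 0.45 × 18.20 = 8.190 L/h
D = CL × Css × τ / F = 8.190 × 14 × 12 / 0.4 = 3440 mg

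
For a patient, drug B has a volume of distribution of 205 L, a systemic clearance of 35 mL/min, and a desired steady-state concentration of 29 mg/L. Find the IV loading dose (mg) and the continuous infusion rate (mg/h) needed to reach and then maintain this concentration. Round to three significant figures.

(a) 5950 mg; (b) 60.9 mg/h

Loading: fill Vd to C_target → 205.0 L × 29 mg/L = 5945 mg
CL = 35 mL/min × 60/1000 = 2.100 L/h
Maintenance infusion rate = CL × Css = 2.100 × 29 = 60.90 mg/h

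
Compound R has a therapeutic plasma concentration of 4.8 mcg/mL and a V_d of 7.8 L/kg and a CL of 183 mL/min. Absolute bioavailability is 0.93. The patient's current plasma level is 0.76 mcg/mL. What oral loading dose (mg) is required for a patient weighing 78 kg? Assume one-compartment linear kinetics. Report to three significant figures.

2640 mg

Vd(total) = 78 kg × 7.8 L/kg = 608.4 L
Concentration deficit ΔC = 4.8 − 0.76 = 4.040 mg/L
LD = Vd × ΔC / F = 608.4 × 4.040 / 0.93 = 2643 mg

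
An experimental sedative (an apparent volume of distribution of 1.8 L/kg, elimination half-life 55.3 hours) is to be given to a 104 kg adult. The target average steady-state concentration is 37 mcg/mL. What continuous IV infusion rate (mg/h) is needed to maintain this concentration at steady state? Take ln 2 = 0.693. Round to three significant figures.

86.8 mg/h

Vd = 1.8 L/kg × 104 kg = 187.2 L
CL = 0.693 × Vd / t½ = 0.693 × 187.2 / 55.3 = 2.346 L/h
Infusion rate = CL × Css = 2.346 × 37 = 86.80 mg/h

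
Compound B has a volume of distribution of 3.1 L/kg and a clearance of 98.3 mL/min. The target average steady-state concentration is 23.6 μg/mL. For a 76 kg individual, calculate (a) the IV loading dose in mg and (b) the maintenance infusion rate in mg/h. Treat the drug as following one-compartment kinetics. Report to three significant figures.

Vd(total) = 76 kg × 3.1 L/kg = 235.6 L
Loading: fill Vd to C_target → 235.6 L × 23.6 mg/L = 5560 mg
CL = 98.3 mL/min × 60/1000 = 5.898 L/h
Maintenance: replace elimination → rate = CL × Css = 5.898 × 23.6 = 139.2 mg/h

(a) 5560 mg; (b) 139 mg/h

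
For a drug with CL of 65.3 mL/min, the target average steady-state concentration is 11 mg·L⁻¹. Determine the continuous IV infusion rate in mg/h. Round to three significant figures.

Convert clearance: 65.3 mL/min × 60 min/h ÷ 1000 mL/L = 3.918 L/h
Infusion rate = CL · Css = 3.918 L/h × 11 mg/L = 43.10 mg/h

43.1 mg/h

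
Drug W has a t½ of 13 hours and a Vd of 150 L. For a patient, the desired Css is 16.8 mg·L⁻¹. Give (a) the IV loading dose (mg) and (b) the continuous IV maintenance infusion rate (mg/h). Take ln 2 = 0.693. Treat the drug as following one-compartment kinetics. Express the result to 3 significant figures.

LD = Vd × C = 150.0 × 16.8 = 2520 mg
CL = 0.693 × Vd / t½ = 0.693 × 150.0 / 13 = 7.996 L/h
Infusion rate = CL × Css = 7.996 × 16.8 = 134.3 mg/h

(a) 2520 mg; (b) 134 mg/h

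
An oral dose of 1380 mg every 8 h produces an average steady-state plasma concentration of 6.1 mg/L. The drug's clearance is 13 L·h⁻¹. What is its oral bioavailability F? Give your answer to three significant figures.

0.460

F·D/τ = CL·Css at steady state → F = CL·Css·τ / D.
F = 13 × 6.1 × 8 / 1380 = 0.460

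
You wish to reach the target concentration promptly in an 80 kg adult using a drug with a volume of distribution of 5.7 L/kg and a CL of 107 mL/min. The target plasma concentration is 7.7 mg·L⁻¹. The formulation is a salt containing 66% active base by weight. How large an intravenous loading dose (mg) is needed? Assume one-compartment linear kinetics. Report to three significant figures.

Vd = 5.7 L/kg × 80 kg = 456.0 L
LD = Vd × C / S = 456.0 × 7.700 / 0.66 = 5320 mg

5320 mg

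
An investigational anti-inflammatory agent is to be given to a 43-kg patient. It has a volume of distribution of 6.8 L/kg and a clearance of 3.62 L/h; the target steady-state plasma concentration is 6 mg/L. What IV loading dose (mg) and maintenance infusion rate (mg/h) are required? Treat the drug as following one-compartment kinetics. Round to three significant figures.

(a) 1750 mg; (b) 21.7 mg/h

Vd = 6.8 L/kg × 43 kg = 292.4 L
LD = Vd · C_target = 292.4 × 6 = 1754 mg
Maintenance infusion rate = CL × Css = 3.620 × 6 = 21.72 mg/h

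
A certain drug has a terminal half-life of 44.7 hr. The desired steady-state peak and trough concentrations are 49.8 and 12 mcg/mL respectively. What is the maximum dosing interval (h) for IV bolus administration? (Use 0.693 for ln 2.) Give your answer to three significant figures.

k = 0.693 / t½ = 0.693 / 44.7 = 0.01550 h⁻¹
Between IV bolus doses, concentration decays as C = C₀·e^(−kτ), so C_peak/C_trough = e^(kτ).
τ_max = ln(C_peak/C_trough) / k = ln(49.8/12) / 0.01550 = 1.423 / 0.01550 = 91.81 h

91.8 h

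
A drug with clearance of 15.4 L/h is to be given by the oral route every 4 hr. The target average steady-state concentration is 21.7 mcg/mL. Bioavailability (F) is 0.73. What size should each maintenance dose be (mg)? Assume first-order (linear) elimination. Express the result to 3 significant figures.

1830 mg

D = CL × Css × τ / F = 15.40 × 21.7 × 4 / 0.73 = 1831 mg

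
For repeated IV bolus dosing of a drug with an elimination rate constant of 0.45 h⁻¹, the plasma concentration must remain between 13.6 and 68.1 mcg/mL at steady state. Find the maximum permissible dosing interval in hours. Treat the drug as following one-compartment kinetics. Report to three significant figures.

3.58 h

Between IV bolus doses, concentration decays as C = C₀·e^(−kτ), so C_peak/C_trough = e^(kτ).
τ_max = ln(C_peak/C_trough) / k = ln(68.1/13.6) / 0.4500 = 1.611 / 0.4500 = 3.580 h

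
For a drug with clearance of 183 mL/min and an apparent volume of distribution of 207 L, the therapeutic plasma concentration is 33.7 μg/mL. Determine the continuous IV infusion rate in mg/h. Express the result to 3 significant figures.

370 mg/h

Convert clearance: 183 mL/min × 60 min/h ÷ 1000 mL/L = 10.98 L/h
Infusion rate = CL · Css = 10.98 L/h × 33.7 mg/L = 370.0 mg/h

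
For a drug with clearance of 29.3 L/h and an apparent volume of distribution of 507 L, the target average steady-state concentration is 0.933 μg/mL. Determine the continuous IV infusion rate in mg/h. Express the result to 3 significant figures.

27.3 mg/h

Rate = CL × Css = 29.30 × 0.933 = 27.34 mg/h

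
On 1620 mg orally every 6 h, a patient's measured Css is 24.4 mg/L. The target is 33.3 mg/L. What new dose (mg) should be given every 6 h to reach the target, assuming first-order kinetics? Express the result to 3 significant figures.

2210 mg

With linear kinetics, Css is proportional to dose rate (D/τ) at fixed clearance.
D₂ = D₁ × (Css,target / Css,current) = 1620 × 33.3/24.4 = 2211 mg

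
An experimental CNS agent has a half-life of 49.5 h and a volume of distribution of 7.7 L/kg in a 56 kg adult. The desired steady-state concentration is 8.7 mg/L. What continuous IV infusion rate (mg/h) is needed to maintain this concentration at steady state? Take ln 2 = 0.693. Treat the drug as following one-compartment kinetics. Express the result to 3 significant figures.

Total Vd = 7.7 × 56 = 431.2 L
CL = ln 2 · Vd / t½ = 0.693 × 431.2 / 49.5 = 6.037 L/h
Infusion rate = CL × Css = 6.037 × 8.7 = 52.52 mg/h

52.5 mg/h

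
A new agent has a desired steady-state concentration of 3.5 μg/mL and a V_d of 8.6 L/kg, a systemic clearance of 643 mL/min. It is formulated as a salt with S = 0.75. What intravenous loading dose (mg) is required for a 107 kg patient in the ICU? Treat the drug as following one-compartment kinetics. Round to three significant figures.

4290 mg

Total Vd = 8.6 × 107 = 920.2 L
The loading dose fills Vd to the target concentration.
LD = Vd × C / S = 920.2 × 3.500 / 0.75 = 4294 mg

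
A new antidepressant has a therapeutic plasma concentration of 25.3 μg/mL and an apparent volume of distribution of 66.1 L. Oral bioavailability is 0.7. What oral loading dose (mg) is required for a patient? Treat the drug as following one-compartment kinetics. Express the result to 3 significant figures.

LD = Vd × C / F = 66.10 × 25.30 / 0.7 = 2389 mg

2390 mg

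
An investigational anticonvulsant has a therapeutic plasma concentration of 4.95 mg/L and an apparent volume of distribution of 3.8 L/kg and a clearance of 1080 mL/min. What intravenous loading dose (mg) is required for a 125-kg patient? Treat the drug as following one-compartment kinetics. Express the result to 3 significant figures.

Vd = 3.8 L/kg × 125 kg = 475.0 L
LD = Vd × C = 475.0 × 4.950 = 2351 mg

2350 mg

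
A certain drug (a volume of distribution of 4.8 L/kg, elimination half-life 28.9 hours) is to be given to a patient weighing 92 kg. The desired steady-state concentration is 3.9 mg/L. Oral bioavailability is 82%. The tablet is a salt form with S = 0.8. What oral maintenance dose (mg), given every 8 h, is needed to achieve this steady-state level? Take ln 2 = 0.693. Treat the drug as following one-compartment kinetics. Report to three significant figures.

504 mg

Vd = 4.8 L/kg × 92 kg = 441.6 L
CL = ln 2 · Vd / t½ = 0.693 × 441.6 / 28.9 = 10.59 L/h
D = CL × Css × τ / F / S = 10.59 × 3.9 × 8 / 0.82 / 0.8 = 503.7 mg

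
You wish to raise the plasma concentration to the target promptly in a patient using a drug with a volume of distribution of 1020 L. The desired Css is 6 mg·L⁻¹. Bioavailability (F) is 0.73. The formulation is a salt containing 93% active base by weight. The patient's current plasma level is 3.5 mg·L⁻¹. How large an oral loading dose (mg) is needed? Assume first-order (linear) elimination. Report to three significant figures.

The loading dose fills Vd to the target concentration.
Concentration deficit ΔC = 6 − 3.5 = 2.500 mg/L
LD = Vd × ΔC / F / S = 1020 × 2.500 / 0.73 / 0.93 = 3756 mg

3760 mg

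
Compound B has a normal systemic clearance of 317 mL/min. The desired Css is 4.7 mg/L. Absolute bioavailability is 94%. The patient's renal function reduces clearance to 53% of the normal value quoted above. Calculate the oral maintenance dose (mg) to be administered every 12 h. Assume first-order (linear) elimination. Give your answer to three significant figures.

605 mg

CL = 317 mL/min = 317 × 0.06 = 19.02 L/h
Patient clearance = 0.53 × 19.02 = 10.08 L/h
At steady state, dose per interval replaces the amount cleared in that interval: F·D/τ = CL·Css.
D = CL × Css × τ / F = 10.08 × 4.7 × 12 / 0.94 = 604.8 mg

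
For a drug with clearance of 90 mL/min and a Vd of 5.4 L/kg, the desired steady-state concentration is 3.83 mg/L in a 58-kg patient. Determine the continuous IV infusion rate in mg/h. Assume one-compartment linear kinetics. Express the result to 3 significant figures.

20.7 mg/h

CL = 90 mL/min = 90 × 0.06 = 5.400 L/h
At steady state, infusion rate equals elimination rate: rate in = CL × Css.
R₀ = 5.400 × 3.83 = 20.68 mg/h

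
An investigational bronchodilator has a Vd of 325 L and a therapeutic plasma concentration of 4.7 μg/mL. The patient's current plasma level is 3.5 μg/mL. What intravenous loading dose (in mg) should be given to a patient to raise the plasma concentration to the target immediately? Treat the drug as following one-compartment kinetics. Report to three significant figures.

The loading dose fills Vd to the target concentration.
Concentration deficit ΔC = 4.7 − 3.5 = 1.200 mg/L
LD = Vd × ΔC = 325.0 × 1.200 = 390.0 mg

390 mg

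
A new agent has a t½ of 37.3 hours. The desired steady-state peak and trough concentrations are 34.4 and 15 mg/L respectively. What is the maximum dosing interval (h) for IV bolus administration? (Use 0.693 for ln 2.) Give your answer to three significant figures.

k = 0.693 / t½ = 0.693 / 37.3 = 0.01858 h⁻¹
Between IV bolus doses, concentration decays as C = C₀·e^(−kτ), so C_peak/C_trough = e^(kτ).
τ_max = ln(C_peak/C_trough) / k = ln(34.4/15) / 0.01858 = 0.8300 / 0.01858 = 44.67 h

44.7 h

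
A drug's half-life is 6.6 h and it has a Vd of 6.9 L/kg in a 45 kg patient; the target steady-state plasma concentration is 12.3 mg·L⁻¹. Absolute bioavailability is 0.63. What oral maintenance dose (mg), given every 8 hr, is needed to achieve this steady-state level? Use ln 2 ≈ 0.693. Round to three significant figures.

Total Vd = 6.9 × 45 = 310.5 L
CL = 0.693 × Vd / t½ = 0.693 × 310.5 / 6.6 = 32.60 L/h
D = CL × Css × τ / F = 32.60 × 12.3 × 8 / 0.63 = 5092 mg

5090 mg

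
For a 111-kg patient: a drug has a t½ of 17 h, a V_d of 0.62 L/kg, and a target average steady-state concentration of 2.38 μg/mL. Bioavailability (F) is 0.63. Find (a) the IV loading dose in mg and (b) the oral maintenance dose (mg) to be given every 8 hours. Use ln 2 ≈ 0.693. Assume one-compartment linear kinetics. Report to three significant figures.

Total Vd = 0.62 × 111 = 68.82 L
LD = Vd × C = 68.82 × 2.38 = 163.8 mg
CL = 0.693 × Vd / t½ = 0.693 × 68.82 / 17 = 2.805 L/h
D = CL × Css × τ / F = 2.805 × 2.38 × 8 / 0.63 = 84.77 mg

(a) 164 mg; (b) 84.8 mg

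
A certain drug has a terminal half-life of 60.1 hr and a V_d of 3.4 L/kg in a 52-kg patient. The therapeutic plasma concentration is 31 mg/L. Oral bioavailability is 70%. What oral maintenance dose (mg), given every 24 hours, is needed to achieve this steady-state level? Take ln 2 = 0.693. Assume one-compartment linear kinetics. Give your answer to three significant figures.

2170 mg

Total Vd = 3.4 × 52 = 176.8 L
CL = 0.693 × Vd / t½ = 0.693 × 176.8 / 60.1 = 2.039 L/h
D = CL × Css × τ / F = 2.039 × 31 × 24 / 0.7 = 2167 mg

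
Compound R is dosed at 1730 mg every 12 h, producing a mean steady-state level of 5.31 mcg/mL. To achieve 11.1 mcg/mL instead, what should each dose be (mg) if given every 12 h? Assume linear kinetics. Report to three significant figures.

For first-order elimination, Css ∝ F·D/(CL·τ); F and CL are unchanged, so Css ∝ D/τ.
D₂ = D₁ × (Css,target / Css,current) = 1730 × 11.1/5.31 = 3616 mg

3620 mg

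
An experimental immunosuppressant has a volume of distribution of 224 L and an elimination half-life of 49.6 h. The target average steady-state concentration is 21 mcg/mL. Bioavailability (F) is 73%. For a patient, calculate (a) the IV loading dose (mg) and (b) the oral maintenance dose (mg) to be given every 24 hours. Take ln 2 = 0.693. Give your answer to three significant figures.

LD = Vd × C = 224.0 × 21 = 4704 mg
CL = 0.693 × Vd / t½ = 0.693 × 224.0 / 49.6 = 3.130 L/h
D = CL × Css × τ / F = 3.130 × 21 × 24 / 0.73 = 2161 mg

(a) 4700 mg; (b) 2160 mg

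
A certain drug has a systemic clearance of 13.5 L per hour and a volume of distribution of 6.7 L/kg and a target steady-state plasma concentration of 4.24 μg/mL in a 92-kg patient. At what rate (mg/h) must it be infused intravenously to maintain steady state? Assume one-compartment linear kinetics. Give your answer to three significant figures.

57.2 mg/h

Vd does not affect the maintenance rate; only clearance governs steady-state input.
R₀ = 13.50 × 4.24 = 57.24 mg/h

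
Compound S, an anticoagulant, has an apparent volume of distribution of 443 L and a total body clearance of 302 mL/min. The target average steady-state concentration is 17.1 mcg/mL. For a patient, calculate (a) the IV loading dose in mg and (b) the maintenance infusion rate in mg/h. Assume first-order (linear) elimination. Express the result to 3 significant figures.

LD = Vd · C_target = 443.0 × 17.1 = 7575 mg
CL = 302 mL/min × 60/1000 = 18.12 L/h
Maintenance infusion rate = CL × Css = 18.12 × 17.1 = 309.9 mg/h

(a) 7580 mg; (b) 310 mg/h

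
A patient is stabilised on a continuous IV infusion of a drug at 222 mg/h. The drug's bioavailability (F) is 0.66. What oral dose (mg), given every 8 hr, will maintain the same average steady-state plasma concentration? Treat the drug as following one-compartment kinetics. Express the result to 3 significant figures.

2690 mg

To maintain the same Css, the systemic dosing rate must be unchanged: F·D/τ = infusion rate.
D = rate × τ / F = 222 × 8 / 0.66 = 2691 mg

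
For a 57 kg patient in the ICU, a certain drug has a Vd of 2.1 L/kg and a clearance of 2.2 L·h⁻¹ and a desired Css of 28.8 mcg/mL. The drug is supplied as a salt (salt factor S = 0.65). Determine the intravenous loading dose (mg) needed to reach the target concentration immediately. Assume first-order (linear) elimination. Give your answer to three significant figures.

Vd = 2.1 L/kg × 57 kg = 119.7 L
LD = Vd × C / S = 119.7 × 28.80 / 0.65 = 5304 mg

5300 mg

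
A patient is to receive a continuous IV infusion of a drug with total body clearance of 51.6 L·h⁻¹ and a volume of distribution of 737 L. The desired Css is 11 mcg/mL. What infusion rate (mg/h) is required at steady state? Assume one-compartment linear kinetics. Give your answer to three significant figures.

568 mg/h

At steady state, infusion rate equals elimination rate: rate in = CL × Css.
R₀ = 51.60 × 11 = 567.6 mg/h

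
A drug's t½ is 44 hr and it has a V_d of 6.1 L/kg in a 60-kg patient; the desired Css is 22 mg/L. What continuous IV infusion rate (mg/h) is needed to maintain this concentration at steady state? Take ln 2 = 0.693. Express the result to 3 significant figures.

127 mg/h

Total Vd = 6.1 × 60 = 366.0 L
CL = ln 2 · Vd / t½ = 0.693 × 366.0 / 44 = 5.765 L/h
Infusion rate = CL × Css = 5.765 × 22 = 126.8 mg/h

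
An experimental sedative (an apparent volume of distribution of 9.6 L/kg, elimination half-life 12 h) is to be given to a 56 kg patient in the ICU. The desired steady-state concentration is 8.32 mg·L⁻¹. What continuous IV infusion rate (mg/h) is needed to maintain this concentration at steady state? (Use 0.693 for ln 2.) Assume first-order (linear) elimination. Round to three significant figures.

258 mg/h

Vd = 9.6 L/kg × 56 kg = 537.6 L
CL = 0.693 × Vd / t½ = 0.693 × 537.6 / 12 = 31.05 L/h
Infusion rate = CL × Css = 31.05 × 8.32 = 258.3 mg/h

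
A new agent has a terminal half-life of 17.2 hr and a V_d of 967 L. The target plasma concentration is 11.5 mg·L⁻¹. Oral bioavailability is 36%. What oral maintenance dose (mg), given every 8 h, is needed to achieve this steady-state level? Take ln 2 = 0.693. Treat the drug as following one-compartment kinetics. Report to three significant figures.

9960 mg

k = 0.693/17.2 = 0.04029 h⁻¹, so CL = k·Vd = 0.04029 × 967.0 = 38.96 L/h
D = CL × Css × τ / F = 38.96 × 11.5 × 8 / 0.36 = 9956 mg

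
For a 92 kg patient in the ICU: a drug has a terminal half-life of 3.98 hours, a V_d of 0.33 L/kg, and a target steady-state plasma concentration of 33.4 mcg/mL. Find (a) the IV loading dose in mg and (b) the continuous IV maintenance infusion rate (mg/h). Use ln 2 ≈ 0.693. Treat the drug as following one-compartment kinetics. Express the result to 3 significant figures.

(a) 1010 mg; (b) 177 mg/h

Vd(total) = 92 kg × 0.33 L/kg = 30.36 L
LD = Vd × C = 30.36 × 33.4 = 1014 mg
CL = 0.693 × Vd / t½ = 0.693 × 30.36 / 3.98 = 5.286 L/h
Infusion rate = CL × Css = 5.286 × 33.4 = 176.6 mg/h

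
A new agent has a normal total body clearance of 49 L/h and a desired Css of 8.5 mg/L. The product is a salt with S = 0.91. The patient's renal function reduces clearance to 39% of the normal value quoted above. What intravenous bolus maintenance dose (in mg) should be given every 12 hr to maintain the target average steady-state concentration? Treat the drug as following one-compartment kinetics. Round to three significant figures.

2140 mg

Patient clearance = 0.39 × 49.00 = 19.11 L/h
At steady state, dose per interval replaces the amount cleared in that interval: S·D/τ = CL·Css.
D = CL × Css × τ / S = 19.11 × 8.5 × 12 / 0.91 = 2142 mg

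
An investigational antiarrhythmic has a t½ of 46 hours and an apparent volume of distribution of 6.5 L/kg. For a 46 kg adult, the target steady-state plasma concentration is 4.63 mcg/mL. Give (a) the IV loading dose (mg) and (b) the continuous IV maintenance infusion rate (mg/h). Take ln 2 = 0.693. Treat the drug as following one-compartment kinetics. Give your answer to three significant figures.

(a) 1380 mg; (b) 20.9 mg/h

Vd = 6.5 L/kg × 46 kg = 299.0 L
LD = Vd × C = 299.0 × 4.63 = 1384 mg
CL = 0.693 × Vd / t½ = 0.693 × 299.0 / 46 = 4.505 L/h
Infusion rate = CL × Css = 4.505 × 4.63 = 20.86 mg/h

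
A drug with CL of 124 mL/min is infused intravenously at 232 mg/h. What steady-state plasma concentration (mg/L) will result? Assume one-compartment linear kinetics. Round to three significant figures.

CL = 124 mL/min = 124 × 0.06 = 7.440 L/h
Css = rate / CL = 232 / 7.440 = 31.18 mg/L

31.2 mg/L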